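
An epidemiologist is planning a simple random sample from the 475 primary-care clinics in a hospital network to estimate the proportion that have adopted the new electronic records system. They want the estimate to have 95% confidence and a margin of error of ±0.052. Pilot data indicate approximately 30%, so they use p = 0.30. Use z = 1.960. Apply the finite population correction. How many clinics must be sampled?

184

Unadjusted: n₀ = 1.960² × 0.30 × 0.70 / 0.052² ≈ 298.35, so n₀ = 299.
Finite population correction with N = 475: n = n₀ / (1 + (n₀−1)/N) = 299 / (1 + 298/475) = 299 / 1.6274 ≈ 183.73.
Rounding up, n = 184.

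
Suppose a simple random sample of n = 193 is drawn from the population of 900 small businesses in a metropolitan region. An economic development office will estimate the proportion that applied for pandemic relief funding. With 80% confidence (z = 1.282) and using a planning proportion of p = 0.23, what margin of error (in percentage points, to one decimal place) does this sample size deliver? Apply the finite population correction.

3.4

Finite-population factor: (N−n)/(N−1) = (900−193)/(900−1) = 0.7864.
SE(p̂) = √[p(1−p)/n · (N−n)/(N−1)] = √[0.1771/193 × 0.7864] = 0.02686.
E = z × SE = 1.282 × 0.02686 = 0.03444 ≈ 3.4 percentage points.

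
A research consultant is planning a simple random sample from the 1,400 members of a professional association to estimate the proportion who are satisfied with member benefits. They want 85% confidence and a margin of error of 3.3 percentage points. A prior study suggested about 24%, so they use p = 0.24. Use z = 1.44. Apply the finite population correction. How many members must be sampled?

279

Unadjusted: n₀ = 1.44² × 0.24 × 0.76 / 0.033² ≈ 347.31, so n₀ = 348.
Finite population correction with N = 1,400: n = n₀ / (1 + (n₀−1)/N) = 348 / (1 + 347/1400) = 348 / 1.2479 ≈ 278.88.
Rounding up, n = 279.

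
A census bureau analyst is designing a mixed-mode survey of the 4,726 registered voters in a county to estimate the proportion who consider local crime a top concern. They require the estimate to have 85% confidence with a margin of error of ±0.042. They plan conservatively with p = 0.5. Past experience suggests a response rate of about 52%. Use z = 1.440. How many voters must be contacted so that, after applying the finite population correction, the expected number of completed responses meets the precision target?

Completed interviews needed (unadjusted): n₀ = 1.440² × 0.2500 / 0.042² ≈ 293.88 → 294.
FPC for N = 4,726: n = 294 / (1 + 293/4726) = 294 / 1.0620 ≈ 276.84 → 277.
At a 52% response rate, contacts needed = 277 / 0.52 ≈ 532.69 → 533.

533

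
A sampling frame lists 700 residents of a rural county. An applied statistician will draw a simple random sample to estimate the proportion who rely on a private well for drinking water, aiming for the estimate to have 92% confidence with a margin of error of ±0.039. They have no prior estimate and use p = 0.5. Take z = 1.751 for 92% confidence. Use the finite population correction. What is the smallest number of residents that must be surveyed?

Unadjusted: n₀ = 1.751² × 0.50 × 0.50 / 0.039² ≈ 503.94, so n₀ = 504.
Finite population correction with N = 700: n = n₀ / (1 + (n₀−1)/N) = 504 / (1 + 503/700) = 504 / 1.7186 ≈ 293.27.
Rounding up, n = 294.

294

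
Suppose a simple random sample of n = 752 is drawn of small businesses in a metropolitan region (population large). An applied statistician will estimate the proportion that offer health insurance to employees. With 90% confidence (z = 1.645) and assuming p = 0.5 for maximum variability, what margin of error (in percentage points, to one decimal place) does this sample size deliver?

SE(p̂) = √[p(1−p)/n] = √[0.2500/752] = 0.01823.
E = z × SE = 1.645 × 0.01823 = 0.02999, or 3.0 percentage points.

3.0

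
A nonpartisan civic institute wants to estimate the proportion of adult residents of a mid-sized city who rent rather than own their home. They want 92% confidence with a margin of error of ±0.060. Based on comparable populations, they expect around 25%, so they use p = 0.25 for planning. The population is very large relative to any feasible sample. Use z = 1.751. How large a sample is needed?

With p = 0.25, p(1−p) = 0.1875.
n = z²·p(1−p)/E² = 1.751² × 0.1875 / 0.060² = 3.0660 × 0.1875 / 0.003600 ≈ 159.69.
Rounding up gives n = 160.

160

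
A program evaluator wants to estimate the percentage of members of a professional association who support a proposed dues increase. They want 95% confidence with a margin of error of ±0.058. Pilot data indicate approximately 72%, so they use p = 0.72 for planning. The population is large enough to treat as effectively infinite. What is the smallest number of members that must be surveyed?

For 95% confidence, z = 1.960.
With p = 0.72, p(1−p) = 0.2016.
n = z²·p(1−p)/E² = 1.960² × 0.2016 / 0.058² = 3.8416 × 0.2016 / 0.003364 ≈ 230.22.
Rounding up gives n = 231.

231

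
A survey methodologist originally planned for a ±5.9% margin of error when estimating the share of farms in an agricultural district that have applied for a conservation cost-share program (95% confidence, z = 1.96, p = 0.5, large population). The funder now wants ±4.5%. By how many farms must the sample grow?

At ±5.9%: n = 1.96² × 0.2500 / 0.059² ≈ 275.90 → 276.
At ±4.5%: n = 1.96² × 0.2500 / 0.045² ≈ 474.27 → 475.
Additional respondents: 475 − 276 = 199.

199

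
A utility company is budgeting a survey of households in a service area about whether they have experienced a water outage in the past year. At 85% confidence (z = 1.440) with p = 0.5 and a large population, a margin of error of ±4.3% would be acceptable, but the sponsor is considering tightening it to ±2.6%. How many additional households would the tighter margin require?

486

At ±4.3%: n = 1.440² × 0.2500 / 0.043² ≈ 280.37 → 281.
At ±2.6%: n = 1.440² × 0.2500 / 0.026² ≈ 766.86 → 767.
Additional respondents: 767 − 281 = 486.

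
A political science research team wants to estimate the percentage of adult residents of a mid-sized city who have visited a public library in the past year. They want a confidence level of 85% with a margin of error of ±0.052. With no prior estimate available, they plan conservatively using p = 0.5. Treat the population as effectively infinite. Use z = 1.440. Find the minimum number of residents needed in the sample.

With p = 0.5, p(1−p) = 0.25.
n = z²·p(1−p)/E² = 1.440² × 0.2500 / 0.052² = 2.0736 × 0.2500 / 0.002704 ≈ 191.72.
Rounding up gives n = 192.

192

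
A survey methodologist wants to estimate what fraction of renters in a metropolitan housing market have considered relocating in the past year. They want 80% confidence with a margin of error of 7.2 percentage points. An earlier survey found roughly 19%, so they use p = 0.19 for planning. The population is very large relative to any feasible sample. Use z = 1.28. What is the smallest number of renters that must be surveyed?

With p = 0.19, p(1−p) = 0.1539.
n = z²·p(1−p)/E² = 1.28² × 0.1539 / 0.072² = 1.6384 × 0.1539 / 0.005184 ≈ 48.64.
Rounding up gives n = 49.

49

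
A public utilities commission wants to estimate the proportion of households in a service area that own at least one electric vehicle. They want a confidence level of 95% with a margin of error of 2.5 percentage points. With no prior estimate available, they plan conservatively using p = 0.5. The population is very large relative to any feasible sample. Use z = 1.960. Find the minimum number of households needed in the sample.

1537

With p = 0.5, p(1−p) = 0.25.
n = z²·p(1−p)/E² = 1.960² × 0.2500 / 0.025² = 3.8416 × 0.2500 / 0.000625 ≈ 1536.64.
Rounding up gives n = 1537.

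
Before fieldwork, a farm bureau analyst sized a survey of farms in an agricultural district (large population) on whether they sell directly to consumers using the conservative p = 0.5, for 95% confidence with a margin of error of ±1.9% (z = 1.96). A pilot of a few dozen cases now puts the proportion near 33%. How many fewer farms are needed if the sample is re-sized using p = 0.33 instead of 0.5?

308

Conservative (p = 0.5): n = 1.96² × 0.25 / 0.019² ≈ 2660.39 → 2661.
Using p = 0.33: p(1−p) = 0.2211, so n = 1.96² × 0.2211 / 0.019² ≈ 2352.85 → 2353.
Reduction: 2661 − 2353 = 308.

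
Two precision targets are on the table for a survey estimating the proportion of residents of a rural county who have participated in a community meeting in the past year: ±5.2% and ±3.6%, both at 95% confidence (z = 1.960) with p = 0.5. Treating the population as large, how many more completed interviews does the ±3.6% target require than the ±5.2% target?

At ±5.2%: n = 1.960² × 0.2500 / 0.052² ≈ 355.18 → 356.
At ±3.6%: n = 1.960² × 0.2500 / 0.036² ≈ 741.05 → 742.
Additional respondents: 742 − 356 = 386.

386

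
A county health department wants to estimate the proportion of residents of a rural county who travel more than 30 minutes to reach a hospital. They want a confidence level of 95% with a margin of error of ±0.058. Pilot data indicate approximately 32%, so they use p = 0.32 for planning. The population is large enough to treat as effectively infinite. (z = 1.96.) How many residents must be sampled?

With p = 0.32, p(1−p) = 0.2176.
n = z²·p(1−p)/E² = 1.96² × 0.2176 / 0.058² = 3.8416 × 0.2176 / 0.003364 ≈ 248.49.
Rounding up gives n = 249.

249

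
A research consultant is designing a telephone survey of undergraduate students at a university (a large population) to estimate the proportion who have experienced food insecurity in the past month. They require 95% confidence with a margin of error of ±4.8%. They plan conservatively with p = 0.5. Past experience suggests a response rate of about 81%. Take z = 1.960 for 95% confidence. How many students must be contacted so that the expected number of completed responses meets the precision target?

515

Completed interviews needed: n₀ = 1.960² × 0.2500 / 0.048² ≈ 416.84 → 417.
At an 81% response rate, contacts needed = 417 / 0.81 ≈ 514.81 → 515.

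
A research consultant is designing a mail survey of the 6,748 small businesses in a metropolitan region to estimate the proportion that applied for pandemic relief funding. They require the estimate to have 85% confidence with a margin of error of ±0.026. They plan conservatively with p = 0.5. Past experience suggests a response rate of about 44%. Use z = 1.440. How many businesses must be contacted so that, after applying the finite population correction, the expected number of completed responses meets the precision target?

1566

Completed interviews needed (unadjusted): n₀ = 1.440² × 0.2500 / 0.026² ≈ 766.86 → 767.
FPC for N = 6,748: n = 767 / (1 + 766/6748) = 767 / 1.1135 ≈ 688.81 → 689.
At a 44% response rate, contacts needed = 689 / 0.44 ≈ 1565.91 → 1566.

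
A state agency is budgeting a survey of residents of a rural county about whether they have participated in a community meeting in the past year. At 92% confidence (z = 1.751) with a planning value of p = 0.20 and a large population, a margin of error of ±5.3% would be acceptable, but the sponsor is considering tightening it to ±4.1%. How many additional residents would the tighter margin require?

At ±5.3%: n = 1.751² × 0.1600 / 0.053² ≈ 174.64 → 175.
At ±4.1%: n = 1.751² × 0.1600 / 0.041² ≈ 291.83 → 292.
Additional respondents: 292 − 175 = 117.

117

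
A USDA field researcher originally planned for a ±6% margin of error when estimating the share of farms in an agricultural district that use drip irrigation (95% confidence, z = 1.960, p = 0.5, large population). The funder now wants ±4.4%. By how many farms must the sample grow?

At ±6%: n = 1.960² × 0.2500 / 0.060² ≈ 266.78 → 267.
At ±4.4%: n = 1.960² × 0.2500 / 0.044² ≈ 496.07 → 497.
Additional respondents: 497 − 267 = 230.

230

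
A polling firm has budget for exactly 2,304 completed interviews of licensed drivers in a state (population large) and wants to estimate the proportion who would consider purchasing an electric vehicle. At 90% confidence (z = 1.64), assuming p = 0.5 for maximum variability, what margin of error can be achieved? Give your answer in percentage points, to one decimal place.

SE(p̂) = √[p(1−p)/n] = √[0.2500/2304] = 0.01042.
E = z × SE = 1.64 × 0.01042 = 0.01708, or 1.7 percentage points.

1.7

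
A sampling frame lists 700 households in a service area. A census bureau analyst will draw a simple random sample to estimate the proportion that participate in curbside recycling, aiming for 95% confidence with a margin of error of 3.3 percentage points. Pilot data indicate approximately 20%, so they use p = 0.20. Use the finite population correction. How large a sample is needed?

For 95% confidence, z = 1.960.
Unadjusted: n₀ = 1.960² × 0.20 × 0.80 / 0.033² ≈ 564.42, so n₀ = 565.
Finite population correction with N = 700: n = n₀ / (1 + (n₀−1)/N) = 565 / (1 + 564/700) = 565 / 1.8057 ≈ 312.90.
Rounding up, n = 313.

313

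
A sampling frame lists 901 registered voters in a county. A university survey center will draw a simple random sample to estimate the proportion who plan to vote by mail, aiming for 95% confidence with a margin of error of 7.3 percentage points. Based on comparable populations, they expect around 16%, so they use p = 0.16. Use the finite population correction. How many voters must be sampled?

88

For 95% confidence, z = 1.960.
Unadjusted: n₀ = 1.960² × 0.16 × 0.84 / 0.073² ≈ 96.89, so n₀ = 97.
Finite population correction with N = 901: n = n₀ / (1 + (n₀−1)/N) = 97 / (1 + 96/901) = 97 / 1.1065 ≈ 87.66.
Rounding up, n = 88.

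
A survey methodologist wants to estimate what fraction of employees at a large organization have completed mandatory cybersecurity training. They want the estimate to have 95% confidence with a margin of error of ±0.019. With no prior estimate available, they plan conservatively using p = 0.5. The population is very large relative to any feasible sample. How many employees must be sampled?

2661

For 95% confidence, z = 1.960.
With p = 0.5, p(1−p) = 0.25.
n = z²·p(1−p)/E² = 1.960² × 0.2500 / 0.019² = 3.8416 × 0.2500 / 0.000361 ≈ 2660.39.
Rounding up gives n = 2661.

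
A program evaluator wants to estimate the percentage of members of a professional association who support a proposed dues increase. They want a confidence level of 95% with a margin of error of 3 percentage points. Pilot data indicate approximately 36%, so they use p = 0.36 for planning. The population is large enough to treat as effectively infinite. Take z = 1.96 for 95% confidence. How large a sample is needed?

984

With p = 0.36, p(1−p) = 0.2304.
n = z²·p(1−p)/E² = 1.96² × 0.2304 / 0.030² = 3.8416 × 0.2304 / 0.000900 ≈ 983.45.
Rounding up gives n = 984.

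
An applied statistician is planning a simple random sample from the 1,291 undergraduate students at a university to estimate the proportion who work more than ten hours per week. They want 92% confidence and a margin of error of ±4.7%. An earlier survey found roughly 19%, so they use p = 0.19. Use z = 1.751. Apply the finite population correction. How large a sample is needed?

Unadjusted: n₀ = 1.751² × 0.19 × 0.81 / 0.047² ≈ 213.61, so n₀ = 214.
Finite population correction with N = 1,291: n = n₀ / (1 + (n₀−1)/N) = 214 / (1 + 213/1291) = 214 / 1.1650 ≈ 183.69.
Rounding up, n = 184.

184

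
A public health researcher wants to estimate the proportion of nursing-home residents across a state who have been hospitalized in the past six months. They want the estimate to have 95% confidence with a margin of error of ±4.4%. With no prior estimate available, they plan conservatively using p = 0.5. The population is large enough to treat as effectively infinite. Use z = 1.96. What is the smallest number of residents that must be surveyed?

With p = 0.5, p(1−p) = 0.25.
n = z²·p(1−p)/E² = 1.96² × 0.2500 / 0.044² = 3.8416 × 0.2500 / 0.001936 ≈ 496.07.
Rounding up gives n = 497.

497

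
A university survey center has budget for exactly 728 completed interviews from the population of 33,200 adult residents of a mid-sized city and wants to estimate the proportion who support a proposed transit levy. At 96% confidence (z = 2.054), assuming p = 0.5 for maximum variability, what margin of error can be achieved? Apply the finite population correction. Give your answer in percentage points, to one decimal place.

3.8

Finite-population factor: (N−n)/(N−1) = (33200−728)/(33200−1) = 0.9781.
SE(p̂) = √[p(1−p)/n · (N−n)/(N−1)] = √[0.2500/728 × 0.9781] = 0.01833.
E = z × SE = 2.054 × 0.01833 = 0.03764 ≈ 3.8 percentage points.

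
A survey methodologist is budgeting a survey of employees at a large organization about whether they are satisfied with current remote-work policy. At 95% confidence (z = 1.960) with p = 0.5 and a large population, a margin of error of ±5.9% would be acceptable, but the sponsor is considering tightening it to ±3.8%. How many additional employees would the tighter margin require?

390

At ±5.9%: n = 1.960² × 0.2500 / 0.059² ≈ 275.90 → 276.
At ±3.8%: n = 1.960² × 0.2500 / 0.038² ≈ 665.10 → 666.
Additional respondents: 666 − 276 = 390.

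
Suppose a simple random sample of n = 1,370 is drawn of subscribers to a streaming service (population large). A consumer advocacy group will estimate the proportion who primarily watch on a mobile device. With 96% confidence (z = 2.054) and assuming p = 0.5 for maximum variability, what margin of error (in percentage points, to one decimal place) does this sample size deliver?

SE(p̂) = √[p(1−p)/n] = √[0.2500/1370] = 0.01351.
E = z × SE = 2.054 × 0.01351 = 0.02775, or 2.8 percentage points.

2.8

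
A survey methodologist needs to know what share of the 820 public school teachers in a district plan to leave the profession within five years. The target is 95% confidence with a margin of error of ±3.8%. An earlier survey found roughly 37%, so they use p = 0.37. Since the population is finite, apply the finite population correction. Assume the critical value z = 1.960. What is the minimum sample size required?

Unadjusted: n₀ = 1.960² × 0.37 × 0.63 / 0.038² ≈ 620.14, so n₀ = 621.
Finite population correction with N = 820: n = n₀ / (1 + (n₀−1)/N) = 621 / (1 + 620/820) = 621 / 1.7561 ≈ 353.62.
Rounding up, n = 354.

354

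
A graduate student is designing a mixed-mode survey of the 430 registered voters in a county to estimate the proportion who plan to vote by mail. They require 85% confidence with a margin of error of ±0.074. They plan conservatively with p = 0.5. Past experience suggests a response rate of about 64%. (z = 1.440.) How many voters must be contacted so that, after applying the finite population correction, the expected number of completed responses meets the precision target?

122

Completed interviews needed (unadjusted): n₀ = 1.440² × 0.2500 / 0.074² ≈ 94.67 → 95.
FPC for N = 430: n = 95 / (1 + 94/430) = 95 / 1.2186 ≈ 77.96 → 78.
At a 64% response rate, contacts needed = 78 / 0.64 ≈ 121.88 → 122.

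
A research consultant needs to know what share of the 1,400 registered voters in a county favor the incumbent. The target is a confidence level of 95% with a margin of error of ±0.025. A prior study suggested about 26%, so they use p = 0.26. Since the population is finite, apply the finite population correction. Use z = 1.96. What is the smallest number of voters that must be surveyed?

642

Unadjusted: n₀ = 1.96² × 0.26 × 0.74 / 0.025² ≈ 1182.60, so n₀ = 1183.
Finite population correction with N = 1,400: n = n₀ / (1 + (n₀−1)/N) = 1183 / (1 + 1182/1400) = 1183 / 1.8443 ≈ 641.44.
Rounding up, n = 642.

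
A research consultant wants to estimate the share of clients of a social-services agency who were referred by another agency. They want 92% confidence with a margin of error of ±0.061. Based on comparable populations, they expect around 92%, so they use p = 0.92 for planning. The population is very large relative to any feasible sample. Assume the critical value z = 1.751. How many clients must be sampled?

61

With p = 0.92, p(1−p) = 0.0736.
n = z²·p(1−p)/E² = 1.751² × 0.0736 / 0.061² = 3.0660 × 0.0736 / 0.003721 ≈ 60.64.
Rounding up gives n = 61.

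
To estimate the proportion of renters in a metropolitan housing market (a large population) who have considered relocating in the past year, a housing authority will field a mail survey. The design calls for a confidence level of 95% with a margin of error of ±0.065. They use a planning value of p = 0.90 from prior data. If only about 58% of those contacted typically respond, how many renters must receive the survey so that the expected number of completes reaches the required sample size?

For 95% confidence, z = 1.96.
Completed interviews needed: n₀ = 1.96² × 0.0900 / 0.065² ≈ 81.83 → 82.
At a 58% response rate, contacts needed = 82 / 0.58 ≈ 141.38 → 142.

142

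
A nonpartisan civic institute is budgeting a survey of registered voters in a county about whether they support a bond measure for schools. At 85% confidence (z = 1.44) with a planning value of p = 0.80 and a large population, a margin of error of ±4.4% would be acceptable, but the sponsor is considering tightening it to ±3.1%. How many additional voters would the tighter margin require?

174

At ±4.4%: n = 1.44² × 0.1600 / 0.044² ≈ 171.37 → 172.
At ±3.1%: n = 1.44² × 0.1600 / 0.031² ≈ 345.24 → 346.
Additional respondents: 346 − 172 = 174.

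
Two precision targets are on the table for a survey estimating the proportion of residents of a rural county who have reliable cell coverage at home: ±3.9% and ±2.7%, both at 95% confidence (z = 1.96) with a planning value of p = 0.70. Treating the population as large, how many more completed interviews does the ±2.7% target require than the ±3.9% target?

At ±3.9%: n = 1.96² × 0.2100 / 0.039² ≈ 530.40 → 531.
At ±2.7%: n = 1.96² × 0.2100 / 0.027² ≈ 1106.63 → 1107.
Additional respondents: 1107 − 531 = 576.

576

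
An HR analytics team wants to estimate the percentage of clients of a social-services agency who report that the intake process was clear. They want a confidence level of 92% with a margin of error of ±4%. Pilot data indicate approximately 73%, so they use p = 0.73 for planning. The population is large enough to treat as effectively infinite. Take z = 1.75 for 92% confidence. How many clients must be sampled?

378

With p = 0.73, p(1−p) = 0.1971.
n = z²·p(1−p)/E² = 1.75² × 0.1971 / 0.040² = 3.0625 × 0.1971 / 0.001600 ≈ 377.26.
Rounding up gives n = 378.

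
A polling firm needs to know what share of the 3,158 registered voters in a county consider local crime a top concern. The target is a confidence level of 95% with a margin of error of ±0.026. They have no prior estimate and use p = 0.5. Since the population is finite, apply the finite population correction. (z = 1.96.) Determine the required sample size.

981

Unadjusted: n₀ = 1.96² × 0.50 × 0.50 / 0.026² ≈ 1420.71, so n₀ = 1421.
Finite population correction with N = 3,158: n = n₀ / (1 + (n₀−1)/N) = 1421 / (1 + 1420/3158) = 1421 / 1.4497 ≈ 980.24.
Rounding up, n = 981.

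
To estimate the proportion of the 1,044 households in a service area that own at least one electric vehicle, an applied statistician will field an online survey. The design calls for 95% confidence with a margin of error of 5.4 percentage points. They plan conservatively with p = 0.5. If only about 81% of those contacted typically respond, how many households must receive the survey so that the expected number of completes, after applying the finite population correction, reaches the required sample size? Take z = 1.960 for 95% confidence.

Completed interviews needed (unadjusted): n₀ = 1.960² × 0.2500 / 0.054² ≈ 329.36 → 330.
FPC for N = 1,044: n = 330 / (1 + 329/1044) = 330 / 1.3151 ≈ 250.92 → 251.
At an 81% response rate, contacts needed = 251 / 0.81 ≈ 309.88 → 310.

310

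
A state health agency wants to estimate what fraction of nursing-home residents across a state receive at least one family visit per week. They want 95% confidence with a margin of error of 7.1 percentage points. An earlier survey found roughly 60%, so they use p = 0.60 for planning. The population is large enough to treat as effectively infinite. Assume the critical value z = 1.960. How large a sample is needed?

With p = 0.60, p(1−p) = 0.2400.
n = z²·p(1−p)/E² = 1.960² × 0.2400 / 0.071² = 3.8416 × 0.2400 / 0.005041 ≈ 182.90.
Rounding up gives n = 183.

183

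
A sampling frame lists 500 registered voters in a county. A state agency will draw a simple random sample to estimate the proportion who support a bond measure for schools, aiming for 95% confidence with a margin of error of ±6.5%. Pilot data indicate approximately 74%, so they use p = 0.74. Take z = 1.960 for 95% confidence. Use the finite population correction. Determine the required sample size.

130

Unadjusted: n₀ = 1.960² × 0.74 × 0.26 / 0.065² ≈ 174.94, so n₀ = 175.
Finite population correction with N = 500: n = n₀ / (1 + (n₀−1)/N) = 175 / (1 + 174/500) = 175 / 1.3480 ≈ 129.82.
Rounding up, n = 130.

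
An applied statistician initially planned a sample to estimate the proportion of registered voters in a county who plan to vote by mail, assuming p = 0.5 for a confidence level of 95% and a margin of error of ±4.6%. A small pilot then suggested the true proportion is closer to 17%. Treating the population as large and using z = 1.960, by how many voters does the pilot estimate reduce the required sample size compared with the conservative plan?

Conservative (p = 0.5): n = 1.960² × 0.25 / 0.046² ≈ 453.88 → 454.
Using p = 0.17: p(1−p) = 0.1411, so n = 1.960² × 0.1411 / 0.046² ≈ 256.17 → 257.
Reduction: 454 − 257 = 197.

197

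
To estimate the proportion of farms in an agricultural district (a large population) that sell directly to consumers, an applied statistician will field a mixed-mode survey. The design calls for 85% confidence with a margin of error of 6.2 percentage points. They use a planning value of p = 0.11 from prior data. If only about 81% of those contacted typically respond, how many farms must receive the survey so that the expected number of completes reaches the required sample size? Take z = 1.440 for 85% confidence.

Completed interviews needed: n₀ = 1.440² × 0.0979 / 0.062² ≈ 52.81 → 53.
At an 81% response rate, contacts needed = 53 / 0.81 ≈ 65.43 → 66.

66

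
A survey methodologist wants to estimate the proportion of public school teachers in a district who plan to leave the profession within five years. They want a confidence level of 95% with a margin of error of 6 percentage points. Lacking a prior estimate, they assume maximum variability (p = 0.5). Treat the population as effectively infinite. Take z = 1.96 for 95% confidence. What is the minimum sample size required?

267

With p = 0.5, p(1−p) = 0.25.
n = z²·p(1−p)/E² = 1.96² × 0.2500 / 0.060² = 3.8416 × 0.2500 / 0.003600 ≈ 266.78.
Rounding up gives n = 267.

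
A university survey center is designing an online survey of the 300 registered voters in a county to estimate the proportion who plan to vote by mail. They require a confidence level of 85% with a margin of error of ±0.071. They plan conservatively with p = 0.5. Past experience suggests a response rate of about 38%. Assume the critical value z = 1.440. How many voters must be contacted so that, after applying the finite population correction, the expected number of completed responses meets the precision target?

Completed interviews needed (unadjusted): n₀ = 1.440² × 0.2500 / 0.071² ≈ 102.84 → 103.
FPC for N = 300: n = 103 / (1 + 102/300) = 103 / 1.3400 ≈ 76.87 → 77.
At a 38% response rate, contacts needed = 77 / 0.38 ≈ 202.63 → 203.

203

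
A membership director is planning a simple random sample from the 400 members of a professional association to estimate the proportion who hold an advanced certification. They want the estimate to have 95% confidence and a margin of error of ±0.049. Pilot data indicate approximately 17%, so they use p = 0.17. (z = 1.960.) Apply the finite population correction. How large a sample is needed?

Unadjusted: n₀ = 1.960² × 0.17 × 0.83 / 0.049² ≈ 225.76, so n₀ = 226.
Finite population correction with N = 400: n = n₀ / (1 + (n₀−1)/N) = 226 / (1 + 225/400) = 226 / 1.5625 ≈ 144.64.
Rounding up, n = 145.

145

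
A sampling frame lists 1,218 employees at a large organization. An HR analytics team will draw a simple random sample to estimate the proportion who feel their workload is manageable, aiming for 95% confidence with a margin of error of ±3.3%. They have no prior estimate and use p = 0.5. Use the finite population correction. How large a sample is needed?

512

For 95% confidence, z = 1.96.
Unadjusted: n₀ = 1.96² × 0.50 × 0.50 / 0.033² ≈ 881.91, so n₀ = 882.
Finite population correction with N = 1,218: n = n₀ / (1 + (n₀−1)/N) = 882 / (1 + 881/1218) = 882 / 1.7233 ≈ 511.80.
Rounding up, n = 512.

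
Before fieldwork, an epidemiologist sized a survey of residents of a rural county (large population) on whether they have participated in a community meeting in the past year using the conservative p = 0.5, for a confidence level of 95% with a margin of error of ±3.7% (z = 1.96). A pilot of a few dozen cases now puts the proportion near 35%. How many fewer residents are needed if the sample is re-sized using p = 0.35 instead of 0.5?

Conservative (p = 0.5): n = 1.96² × 0.25 / 0.037² ≈ 701.53 → 702.
Using p = 0.35: p(1−p) = 0.2275, so n = 1.96² × 0.2275 / 0.037² ≈ 638.40 → 639.
Reduction: 702 − 639 = 63.

63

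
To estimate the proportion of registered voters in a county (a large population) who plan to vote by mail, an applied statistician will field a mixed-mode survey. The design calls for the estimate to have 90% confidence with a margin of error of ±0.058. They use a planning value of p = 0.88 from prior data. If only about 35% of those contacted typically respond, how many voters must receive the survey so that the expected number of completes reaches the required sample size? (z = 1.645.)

Completed interviews needed: n₀ = 1.645² × 0.1056 / 0.058² ≈ 84.95 → 85.
At a 35% response rate, contacts needed = 85 / 0.35 ≈ 242.86 → 243.

243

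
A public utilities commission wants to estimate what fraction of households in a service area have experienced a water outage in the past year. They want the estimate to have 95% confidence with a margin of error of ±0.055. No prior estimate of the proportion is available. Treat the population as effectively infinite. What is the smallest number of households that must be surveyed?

318

For 95% confidence, z = 1.960.
With no prior estimate, use p = 0.5, giving p(1−p) = 0.25.
n = z²·p(1−p)/E² = 1.960² × 0.2500 / 0.055² = 3.8416 × 0.2500 / 0.003025 ≈ 317.49.
Rounding up gives n = 318.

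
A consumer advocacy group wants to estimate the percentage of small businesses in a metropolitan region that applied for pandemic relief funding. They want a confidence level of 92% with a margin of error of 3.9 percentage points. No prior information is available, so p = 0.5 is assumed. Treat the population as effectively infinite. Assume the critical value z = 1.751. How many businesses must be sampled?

With p = 0.5, p(1−p) = 0.25.
n = z²·p(1−p)/E² = 1.751² × 0.2500 / 0.039² = 3.0660 × 0.2500 / 0.001521 ≈ 503.94.
Rounding up gives n = 504.

504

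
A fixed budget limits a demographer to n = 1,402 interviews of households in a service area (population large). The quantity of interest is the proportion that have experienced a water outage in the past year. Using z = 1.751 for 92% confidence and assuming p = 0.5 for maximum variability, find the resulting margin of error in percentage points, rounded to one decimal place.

SE(p̂) = √[p(1−p)/n] = √[0.2500/1402] = 0.01335.
E = z × SE = 1.751 × 0.01335 = 0.02338, or 2.3 percentage points.

2.3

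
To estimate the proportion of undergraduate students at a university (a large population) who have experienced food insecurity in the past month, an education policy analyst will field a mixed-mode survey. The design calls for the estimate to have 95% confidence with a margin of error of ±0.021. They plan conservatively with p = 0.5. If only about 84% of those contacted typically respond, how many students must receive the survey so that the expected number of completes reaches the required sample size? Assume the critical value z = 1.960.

Completed interviews needed: n₀ = 1.960² × 0.2500 / 0.021² ≈ 2177.78 → 2178.
At an 84% response rate, contacts needed = 2178 / 0.84 ≈ 2592.86 → 2593.

2593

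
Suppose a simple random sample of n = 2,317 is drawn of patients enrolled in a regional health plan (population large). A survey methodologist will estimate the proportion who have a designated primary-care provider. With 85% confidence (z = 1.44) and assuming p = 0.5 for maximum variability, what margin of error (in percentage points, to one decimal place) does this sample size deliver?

SE(p̂) = √[p(1−p)/n] = √[0.2500/2317] = 0.01039.
E = z × SE = 1.44 × 0.01039 = 0.01496, or 1.5 percentage points.

1.5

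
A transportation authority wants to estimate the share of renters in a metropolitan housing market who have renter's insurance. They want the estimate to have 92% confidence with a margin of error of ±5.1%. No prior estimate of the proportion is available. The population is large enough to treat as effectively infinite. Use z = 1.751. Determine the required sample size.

With no prior estimate, use p = 0.5, giving p(1−p) = 0.25.
n = z²·p(1−p)/E² = 1.751² × 0.2500 / 0.051² = 3.0660 × 0.2500 / 0.002601 ≈ 294.69.
Rounding up gives n = 295.

295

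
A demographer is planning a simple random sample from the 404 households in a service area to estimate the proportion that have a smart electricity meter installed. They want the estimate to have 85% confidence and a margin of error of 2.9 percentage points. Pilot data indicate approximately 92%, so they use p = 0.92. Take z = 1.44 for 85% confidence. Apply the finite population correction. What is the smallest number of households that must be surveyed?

126

Unadjusted: n₀ = 1.44² × 0.92 × 0.08 / 0.029² ≈ 181.47, so n₀ = 182.
Finite population correction with N = 404: n = n₀ / (1 + (n₀−1)/N) = 182 / (1 + 181/404) = 182 / 1.4480 ≈ 125.69.
Rounding up, n = 126.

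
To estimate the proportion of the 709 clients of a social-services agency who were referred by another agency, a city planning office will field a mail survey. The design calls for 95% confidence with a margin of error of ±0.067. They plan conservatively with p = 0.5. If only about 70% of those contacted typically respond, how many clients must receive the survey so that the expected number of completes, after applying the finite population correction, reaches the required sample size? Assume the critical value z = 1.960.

236

Completed interviews needed (unadjusted): n₀ = 1.960² × 0.2500 / 0.067² ≈ 213.95 → 214.
FPC for N = 709: n = 214 / (1 + 213/709) = 214 / 1.3004 ≈ 164.56 → 165.
At a 70% response rate, contacts needed = 165 / 0.70 ≈ 235.71 → 236.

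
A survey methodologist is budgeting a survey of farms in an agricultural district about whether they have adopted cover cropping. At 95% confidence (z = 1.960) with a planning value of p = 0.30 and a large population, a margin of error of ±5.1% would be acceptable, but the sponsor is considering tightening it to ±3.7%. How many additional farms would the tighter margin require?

At ±5.1%: n = 1.960² × 0.2100 / 0.051² ≈ 310.16 → 311.
At ±3.7%: n = 1.960² × 0.2100 / 0.037² ≈ 589.29 → 590.
Additional respondents: 590 − 311 = 279.

279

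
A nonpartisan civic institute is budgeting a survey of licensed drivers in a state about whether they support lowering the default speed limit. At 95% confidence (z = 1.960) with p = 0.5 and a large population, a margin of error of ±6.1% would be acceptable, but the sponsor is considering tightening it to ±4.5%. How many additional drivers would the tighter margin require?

216

At ±6.1%: n = 1.960² × 0.2500 / 0.061² ≈ 258.10 → 259.
At ±4.5%: n = 1.960² × 0.2500 / 0.045² ≈ 474.27 → 475.
Additional respondents: 475 − 259 = 216.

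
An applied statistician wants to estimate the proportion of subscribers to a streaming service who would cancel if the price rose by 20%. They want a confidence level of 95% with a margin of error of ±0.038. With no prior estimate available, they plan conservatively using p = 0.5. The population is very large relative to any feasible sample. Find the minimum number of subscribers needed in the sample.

666

For 95% confidence, z = 1.960.
With p = 0.5, p(1−p) = 0.25.
n = z²·p(1−p)/E² = 1.960² × 0.2500 / 0.038² = 3.8416 × 0.2500 / 0.001444 ≈ 665.10.
Rounding up gives n = 666.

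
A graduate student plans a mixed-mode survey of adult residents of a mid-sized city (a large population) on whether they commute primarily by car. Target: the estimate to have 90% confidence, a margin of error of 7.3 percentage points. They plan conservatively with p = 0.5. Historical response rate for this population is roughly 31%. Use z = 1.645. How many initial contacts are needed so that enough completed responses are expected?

Completed interviews needed: n₀ = 1.645² × 0.2500 / 0.073² ≈ 126.95 → 127.
At a 31% response rate, contacts needed = 127 / 0.31 ≈ 409.68 → 410.

410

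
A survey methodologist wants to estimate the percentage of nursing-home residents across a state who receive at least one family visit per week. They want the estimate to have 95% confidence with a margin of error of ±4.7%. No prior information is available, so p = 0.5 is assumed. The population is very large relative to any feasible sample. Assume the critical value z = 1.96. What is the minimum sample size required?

With p = 0.5, p(1−p) = 0.25.
n = z²·p(1−p)/E² = 1.96² × 0.2500 / 0.047² = 3.8416 × 0.2500 / 0.002209 ≈ 434.77.
Rounding up gives n = 435.

435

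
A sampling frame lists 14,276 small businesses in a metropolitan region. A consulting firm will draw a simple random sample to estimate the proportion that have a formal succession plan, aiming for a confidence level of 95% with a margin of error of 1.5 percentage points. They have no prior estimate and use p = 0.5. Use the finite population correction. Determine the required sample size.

3287

For 95% confidence, z = 1.960.
Unadjusted: n₀ = 1.960² × 0.50 × 0.50 / 0.015² ≈ 4268.44, so n₀ = 4269.
Finite population correction with N = 14,276: n = n₀ / (1 + (n₀−1)/N) = 4269 / (1 + 4268/14276) = 4269 / 1.2990 ≈ 3286.47.
Rounding up, n = 3287.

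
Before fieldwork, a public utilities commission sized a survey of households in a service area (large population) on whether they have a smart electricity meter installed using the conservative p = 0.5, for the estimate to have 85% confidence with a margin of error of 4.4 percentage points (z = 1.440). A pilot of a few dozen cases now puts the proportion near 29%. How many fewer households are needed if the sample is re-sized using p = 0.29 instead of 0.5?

47

Conservative (p = 0.5): n = 1.440² × 0.25 / 0.044² ≈ 267.77 → 268.
Using p = 0.29: p(1−p) = 0.2059, so n = 1.440² × 0.2059 / 0.044² ≈ 220.53 → 221.
Reduction: 268 − 221 = 47.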